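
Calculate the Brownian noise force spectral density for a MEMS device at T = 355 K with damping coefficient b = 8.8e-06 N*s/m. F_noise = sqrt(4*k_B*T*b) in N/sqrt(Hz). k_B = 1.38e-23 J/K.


Step 1: Compute 4 * k_B * T * b
= 4 * 1.38e-23 * 355 * 8.8e-06
= 1.7244e-25 N^2/Hz
Step 2: F_noise = sqrt(1.7244e-25)
F_noise = 4.15e-13 N/sqrt(Hz)


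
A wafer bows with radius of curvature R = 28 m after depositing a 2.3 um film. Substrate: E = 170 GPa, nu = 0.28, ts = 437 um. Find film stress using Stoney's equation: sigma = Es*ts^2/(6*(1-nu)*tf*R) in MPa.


Step 1: Compute numerator: Es * ts^2 = 170 * 437^2 = 32464730 (GPa*um^2)
Step 2: Compute denominator (R in um): 6*(1-nu)*tf*R = 6*0.72*2.3*28e6 = 278208000.0 (um^2)
Step 3: sigma (GPa) = 32464730 / 278208000.0 = 1.16692e-01 GPa
Step 4: Convert to MPa (x1000): sigma = 116.7 MPa


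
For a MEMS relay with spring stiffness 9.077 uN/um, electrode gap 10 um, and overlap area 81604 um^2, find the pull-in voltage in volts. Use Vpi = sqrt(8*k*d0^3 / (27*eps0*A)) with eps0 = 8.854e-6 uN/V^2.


Step 1: Compute numerator: 8 * k * d0^3 = 8 * 9.077 * 10^3 = 72616.0
Step 2: Compute denominator: 27 * eps0 * A = 27 * 8.854e-6 * 81604 = 19.508089
Step 3: Vpi = sqrt(72616.0 / 19.508089)
Vpi = 61.01 V


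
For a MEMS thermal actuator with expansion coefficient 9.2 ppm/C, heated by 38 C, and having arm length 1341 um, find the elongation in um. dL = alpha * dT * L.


Step 1: Convert CTE: alpha = 9.2 ppm/C = 9.2e-6 /C
Step 2: dL = 9.2e-6 * 38 * 1341
dL = 0.4688 um


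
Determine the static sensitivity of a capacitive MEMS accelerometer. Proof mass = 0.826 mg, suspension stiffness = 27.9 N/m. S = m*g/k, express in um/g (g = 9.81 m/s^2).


Step 1: Convert mass: m = 0.826 mg = 8.26e-07 kg
Step 2: S = m * g / k = 8.26e-07 * 9.81 / 27.9
Step 3: S = 2.90e-07 m/g
Step 4: Convert to um/g: S = 0.29 um/g


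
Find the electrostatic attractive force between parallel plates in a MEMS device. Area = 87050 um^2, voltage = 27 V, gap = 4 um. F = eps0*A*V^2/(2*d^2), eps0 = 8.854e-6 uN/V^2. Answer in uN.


Step 1: Identify parameters.
eps0 = 8.854e-6 uN/V^2, A = 87050 um^2, V = 27 V, d = 4 um
Step 2: Compute V^2 = 27^2 = 729
Step 3: Compute d^2 = 4^2 = 16
Step 4: F = 0.5 * 8.854e-6 * 87050 * 729 / 16
F = 17.558 uN


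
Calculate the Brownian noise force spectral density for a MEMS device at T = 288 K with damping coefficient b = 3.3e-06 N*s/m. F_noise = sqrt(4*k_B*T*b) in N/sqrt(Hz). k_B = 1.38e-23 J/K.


Step 1: Compute 4 * k_B * T * b
= 4 * 1.38e-23 * 288 * 3.3e-06
= 5.2462e-26 N^2/Hz
Step 2: F_noise = sqrt(5.2462e-26)
F_noise = 2.29e-13 N/sqrt(Hz)


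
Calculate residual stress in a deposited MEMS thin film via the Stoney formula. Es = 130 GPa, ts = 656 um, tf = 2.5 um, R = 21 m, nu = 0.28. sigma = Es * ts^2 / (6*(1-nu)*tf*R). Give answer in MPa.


Step 1: Compute numerator: Es * ts^2 = 130 * 656^2 = 55943680 (GPa*um^2)
Step 2: Compute denominator (R in um): 6*(1-nu)*tf*R = 6*0.72*2.5*21e6 = 226800000.0 (um^2)
Step 3: sigma (GPa) = 55943680 / 226800000.0 = 2.46665e-01 GPa
Step 4: Convert to MPa (x1000): sigma = 246.7 MPa


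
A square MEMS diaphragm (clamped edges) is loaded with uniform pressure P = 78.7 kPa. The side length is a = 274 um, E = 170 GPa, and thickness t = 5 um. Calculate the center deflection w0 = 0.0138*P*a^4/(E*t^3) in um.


Step 1: Convert pressure to compatible units (E is in GPa, so P in GPa).
P = 78.7 kPa = 78.7e-6 GPa
Step 2: Compute numerator: 0.0138 * P * a^4.
a^4 = 274^4 = 5636405776
numerator = 0.0138 * 78.7e-6 * 5636405776 = 6.12147e+03
Step 3: Compute denominator: E * t^3 = 170 * 5^3 = 21250
Step 4: w0 = numerator / denominator = 6.12147e+03 / 21250 = 0.2881 um


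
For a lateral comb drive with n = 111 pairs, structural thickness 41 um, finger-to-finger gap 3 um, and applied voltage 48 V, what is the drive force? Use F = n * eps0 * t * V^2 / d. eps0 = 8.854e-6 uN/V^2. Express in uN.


Step 1: Parameters: n=111, eps0=8.854e-6 uN/V^2, t=41 um, V=48 V, d=3 um
Step 2: V^2 = 2304
Step 3: F = 111 * 8.854e-6 * 41 * 2304 / 3
F = 30.946 uN


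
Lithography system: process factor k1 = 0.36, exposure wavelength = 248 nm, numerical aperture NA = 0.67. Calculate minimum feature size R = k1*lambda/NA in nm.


Step 1: Identify values: k1 = 0.36, lambda = 248 nm, NA = 0.67
Step 2: R = k1 * lambda / NA
R = 0.36 * 248 / 0.67
R = 133.3 nm


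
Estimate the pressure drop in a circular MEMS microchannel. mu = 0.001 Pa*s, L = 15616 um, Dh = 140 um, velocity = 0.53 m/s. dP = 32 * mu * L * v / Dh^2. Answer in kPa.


Step 1: Convert to SI: L = 15616e-6 m, Dh = 140e-6 m
Step 2: dP = 32 * 0.001 * 15616e-6 * 0.53 / (140e-6)^2
Step 3: dP = 13512.62 Pa
Step 4: Convert to kPa: dP = 13.51 kPa


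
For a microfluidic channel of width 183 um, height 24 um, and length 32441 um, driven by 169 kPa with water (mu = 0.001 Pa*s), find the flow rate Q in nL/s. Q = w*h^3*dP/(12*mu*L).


Step 1: Convert all dimensions to SI (meters).
w = 183e-6 m, h = 24e-6 m, L = 32441e-6 m, dP = 169e3 Pa
Step 2: Q = w * h^3 * dP / (12 * mu * L)
Q = 183e-6 * (24e-6)^3 * 169e3 / (12 * 0.001 * 32441e-6) = 1.09823692e-09 m^3/s
Step 3: Convert Q from m^3/s to nL/s (1 m^3 = 1e12 nL, so multiply by 1e12).
Q = 1098.237 nL/s


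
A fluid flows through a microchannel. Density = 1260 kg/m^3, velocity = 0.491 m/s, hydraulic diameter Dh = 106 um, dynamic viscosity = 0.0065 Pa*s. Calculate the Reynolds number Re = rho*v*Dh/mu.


Step 1: Convert Dh to meters: Dh = 106e-6 m
Step 2: Re = rho * v * Dh / mu
Re = 1260 * 0.491 * 106e-6 / 0.0065
Re = 10.089


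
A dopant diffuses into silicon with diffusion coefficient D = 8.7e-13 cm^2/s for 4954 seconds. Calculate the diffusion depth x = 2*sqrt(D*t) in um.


Step 1: Compute D*t = 8.7e-13 * 4954 = 4.30998e-09 cm^2
Step 2: sqrt(D*t) = 6.56504e-05 cm
Step 3: x = 2 * 6.56504e-05 cm = 1.313008e-04 cm
Step 4: Convert to um (1 cm = 1e4 um): x = 1.313 um


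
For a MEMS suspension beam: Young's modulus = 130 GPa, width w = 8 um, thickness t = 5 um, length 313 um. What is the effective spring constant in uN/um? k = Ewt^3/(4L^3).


Step 1: Convert E to consistent units (1 GPa = 1000 uN/um^2).
E = 130 GPa = 130000 uN/um^2
Step 2: Compute t^3 = 5^3 = 125
Step 3: Compute L^3 = 313^3 = 30664297
Step 4: k = 130000 * 8 * 125 / (4 * 30664297)
k = 1.0599 uN/um


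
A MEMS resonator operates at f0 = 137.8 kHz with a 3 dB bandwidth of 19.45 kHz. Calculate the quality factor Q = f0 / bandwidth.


Step 1: Q = f0 / bandwidth
Step 2: Q = 137.8 / 19.45
Q = 7.1


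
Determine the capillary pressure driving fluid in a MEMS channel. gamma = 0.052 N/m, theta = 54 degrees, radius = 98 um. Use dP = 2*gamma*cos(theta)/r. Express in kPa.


Step 1: cos(54 deg) = 0.5878
Step 2: Convert r to m: r = 98e-6 m
Step 3: dP = 2 * 0.052 * 0.5878 / 98e-6 = 623.8 Pa
Step 4: Convert Pa to kPa (divide by 1000).
dP = 0.62 kPa


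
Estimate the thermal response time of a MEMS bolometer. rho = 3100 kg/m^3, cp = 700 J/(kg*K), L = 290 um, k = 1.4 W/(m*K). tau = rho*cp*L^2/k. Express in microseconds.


Step 1: Convert L to m: L = 290e-6 m
Step 2: L^2 = (290e-6)^2 = 8.41e-08 m^2
Step 3: tau = 3100 * 700 * 8.41e-08 / 1.4 = 1.30355e-01 s
Step 4: Convert to microseconds (multiply by 1e6).
tau = 130355.0 us


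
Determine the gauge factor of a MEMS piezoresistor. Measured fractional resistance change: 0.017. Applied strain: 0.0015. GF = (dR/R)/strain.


Step 1: Identify values.
dR/R = 0.017, strain = 0.0015
Step 2: GF = (dR/R) / strain = 0.017 / 0.0015
GF = 11.3


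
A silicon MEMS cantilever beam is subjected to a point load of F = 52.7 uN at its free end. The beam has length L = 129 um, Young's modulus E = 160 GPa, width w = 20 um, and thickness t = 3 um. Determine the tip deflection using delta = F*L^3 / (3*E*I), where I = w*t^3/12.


Step 1: Calculate the second moment of area.
I = w * t^3 / 12 = 20 * 3^3 / 12 = 45.0 um^4
Step 2: Convert E to consistent units (1 GPa = 1000 uN/um^2).
E = 160 GPa = 160000 uN/um^2
Step 3: Calculate tip deflection.
delta = F * L^3 / (3 * E * I)
delta = 52.7 * 129^3 / (3 * 160000 * 45.0)
delta = 5.2375 um


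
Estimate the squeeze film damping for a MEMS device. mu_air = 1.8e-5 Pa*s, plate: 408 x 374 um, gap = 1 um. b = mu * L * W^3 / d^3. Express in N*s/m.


Step 1: Convert to SI.
L = 408e-6 m, W = 374e-6 m, d = 1e-6 m
Step 2: W^3 = (374e-6)^3 = 5.23e-11 m^3
Step 3: d^3 = (1e-6)^3 = 1.00e-18 m^3
Step 4: b = 1.8e-5 * 408e-6 * 5.23e-11 / 1.00e-18
b = 3.84e-01 N*s/m


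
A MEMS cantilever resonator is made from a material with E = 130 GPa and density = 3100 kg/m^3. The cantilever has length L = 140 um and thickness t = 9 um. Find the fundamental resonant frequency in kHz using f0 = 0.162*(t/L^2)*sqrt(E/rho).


Step 1: Convert units to SI.
t_SI = 9e-6 m, L_SI = 140e-6 m
Step 2: Calculate sqrt(E/rho).
sqrt(130e9 / 3100) = 6475.76 m/s
Step 3: Compute f0.
f0 = 0.162 * 9e-6 / (140e-6)^2 * 6475.76 = 481717.2 Hz = 481.72 kHz


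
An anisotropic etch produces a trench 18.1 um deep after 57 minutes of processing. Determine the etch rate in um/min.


Step 1: Etch rate = depth / time
Step 2: rate = 18.1 / 57
rate = 0.318 um/min


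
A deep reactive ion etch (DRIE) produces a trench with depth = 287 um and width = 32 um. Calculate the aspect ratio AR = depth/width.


Step 1: AR = depth / width
Step 2: AR = 287 / 32
AR = 9.0


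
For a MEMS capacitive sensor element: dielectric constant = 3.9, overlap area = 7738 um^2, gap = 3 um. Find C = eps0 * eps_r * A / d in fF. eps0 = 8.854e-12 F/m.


Step 1: Convert area to m^2: A = 7738e-12 m^2
Step 2: Convert gap to m: d = 3e-6 m
Step 3: C = eps0 * eps_r * A / d
C = 8.854e-12 * 3.9 * 7738e-12 / 3e-6
Step 4: Convert to fF (multiply by 1e15).
C = 89.07 fF


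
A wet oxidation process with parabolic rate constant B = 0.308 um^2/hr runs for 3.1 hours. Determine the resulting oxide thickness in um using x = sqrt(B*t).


Step 1: Compute B*t = 0.308 * 3.1 = 0.9548
Step 2: x = sqrt(0.9548)
x = 0.977 um


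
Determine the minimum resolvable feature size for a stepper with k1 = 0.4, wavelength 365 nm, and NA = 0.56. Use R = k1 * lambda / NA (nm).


Step 1: Identify values: k1 = 0.4, lambda = 365 nm, NA = 0.56
Step 2: R = k1 * lambda / NA
R = 0.4 * 365 / 0.56
R = 260.7 nm


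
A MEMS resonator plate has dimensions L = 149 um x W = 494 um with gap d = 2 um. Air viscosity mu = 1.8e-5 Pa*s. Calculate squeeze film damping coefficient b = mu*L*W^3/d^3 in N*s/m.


Step 1: Convert to SI.
L = 149e-6 m, W = 494e-6 m, d = 2e-6 m
Step 2: W^3 = (494e-6)^3 = 1.21e-10 m^3
Step 3: d^3 = (2e-6)^3 = 8.00e-18 m^3
Step 4: b = 1.8e-5 * 149e-6 * 1.21e-10 / 8.00e-18
b = 4.04e-02 N*s/m


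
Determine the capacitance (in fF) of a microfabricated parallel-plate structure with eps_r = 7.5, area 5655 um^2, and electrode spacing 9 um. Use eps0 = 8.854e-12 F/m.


Step 1: Convert area to m^2: A = 5655e-12 m^2
Step 2: Convert gap to m: d = 9e-6 m
Step 3: C = eps0 * eps_r * A / d
C = 8.854e-12 * 7.5 * 5655e-12 / 9e-6
Step 4: Convert to fF (multiply by 1e15).
C = 41.72 fF


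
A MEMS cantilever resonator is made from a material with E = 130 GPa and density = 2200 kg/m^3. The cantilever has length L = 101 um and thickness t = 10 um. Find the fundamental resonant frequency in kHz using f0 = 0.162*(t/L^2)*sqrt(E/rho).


Step 1: Convert units to SI.
t_SI = 10e-6 m, L_SI = 101e-6 m
Step 2: Calculate sqrt(E/rho).
sqrt(130e9 / 2200) = 7687.06 m/s
Step 3: Compute f0.
f0 = 0.162 * 10e-6 / (101e-6)^2 * 7687.06 = 1220766.3 Hz = 1220.77 kHz


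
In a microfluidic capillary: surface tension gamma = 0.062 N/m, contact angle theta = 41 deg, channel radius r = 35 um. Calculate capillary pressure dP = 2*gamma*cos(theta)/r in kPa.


Step 1: cos(41 deg) = 0.7547
Step 2: Convert r to m: r = 35e-6 m
Step 3: dP = 2 * 0.062 * 0.7547 / 35e-6 = 2673.8 Pa
Step 4: Convert Pa to kPa (divide by 1000).
dP = 2.67 kPa


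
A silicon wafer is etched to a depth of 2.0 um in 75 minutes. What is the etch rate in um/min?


Step 1: Etch rate = depth / time
Step 2: rate = 2.0 / 75
rate = 0.027 um/min


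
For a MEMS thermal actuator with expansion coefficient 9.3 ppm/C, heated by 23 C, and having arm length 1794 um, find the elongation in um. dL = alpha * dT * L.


Step 1: Convert CTE: alpha = 9.3 ppm/C = 9.3e-6 /C
Step 2: dL = 9.3e-6 * 23 * 1794
dL = 0.3837 um


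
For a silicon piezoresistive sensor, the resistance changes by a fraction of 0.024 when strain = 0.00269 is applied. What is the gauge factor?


Step 1: Identify values.
dR/R = 0.024, strain = 0.00269
Step 2: GF = (dR/R) / strain = 0.024 / 0.00269
GF = 8.9


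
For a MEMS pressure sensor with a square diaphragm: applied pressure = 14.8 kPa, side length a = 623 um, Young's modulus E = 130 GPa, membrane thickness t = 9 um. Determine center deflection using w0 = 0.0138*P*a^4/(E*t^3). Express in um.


Step 1: Convert pressure to compatible units (E is in GPa, so P in GPa).
P = 14.8 kPa = 14.8e-6 GPa
Step 2: Compute numerator: 0.0138 * P * a^4.
a^4 = 623^4 = 150644120641
numerator = 0.0138 * 14.8e-6 * 150644120641 = 3.07676e+04
Step 3: Compute denominator: E * t^3 = 130 * 9^3 = 94770
Step 4: w0 = numerator / denominator = 3.07676e+04 / 94770 = 0.3247 um


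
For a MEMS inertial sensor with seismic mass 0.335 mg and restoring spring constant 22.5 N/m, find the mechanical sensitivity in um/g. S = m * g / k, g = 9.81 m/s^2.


Step 1: Convert mass: m = 0.335 mg = 3.35e-07 kg
Step 2: S = m * g / k = 3.35e-07 * 9.81 / 22.5
Step 3: S = 1.46e-07 m/g
Step 4: Convert to um/g: S = 0.146 um/g


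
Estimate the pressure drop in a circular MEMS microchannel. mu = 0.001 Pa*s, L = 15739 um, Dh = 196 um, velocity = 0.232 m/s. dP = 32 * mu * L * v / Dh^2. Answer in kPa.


Step 1: Convert to SI: L = 15739e-6 m, Dh = 196e-6 m
Step 2: dP = 32 * 0.001 * 15739e-6 * 0.232 / (196e-6)^2
Step 3: dP = 3041.61 Pa
Step 4: Convert to kPa: dP = 3.04 kPa


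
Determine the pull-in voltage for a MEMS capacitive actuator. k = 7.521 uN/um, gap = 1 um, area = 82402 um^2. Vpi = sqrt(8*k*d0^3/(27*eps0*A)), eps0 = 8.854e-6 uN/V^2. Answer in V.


Step 1: Compute numerator: 8 * k * d0^3 = 8 * 7.521 * 1^3 = 60.168
Step 2: Compute denominator: 27 * eps0 * A = 27 * 8.854e-6 * 82402 = 19.698857
Step 3: Vpi = sqrt(60.168 / 19.698857)
Vpi = 1.75 V


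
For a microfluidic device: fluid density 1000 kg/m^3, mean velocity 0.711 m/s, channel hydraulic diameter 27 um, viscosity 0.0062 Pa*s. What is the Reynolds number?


Step 1: Convert Dh to meters: Dh = 27e-6 m
Step 2: Re = rho * v * Dh / mu
Re = 1000 * 0.711 * 27e-6 / 0.0062
Re = 3.096


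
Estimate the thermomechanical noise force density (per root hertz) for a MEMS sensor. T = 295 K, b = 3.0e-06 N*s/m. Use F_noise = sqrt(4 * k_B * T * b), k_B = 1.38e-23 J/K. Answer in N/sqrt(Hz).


Step 1: Compute 4 * k_B * T * b
= 4 * 1.38e-23 * 295 * 3.0e-06
= 4.8852e-26 N^2/Hz
Step 2: F_noise = sqrt(4.8852e-26)
F_noise = 2.21e-13 N/sqrt(Hz)


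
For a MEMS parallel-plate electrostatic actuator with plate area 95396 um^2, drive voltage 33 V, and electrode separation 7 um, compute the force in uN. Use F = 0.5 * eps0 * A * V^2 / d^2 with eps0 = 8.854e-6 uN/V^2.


Step 1: Identify parameters.
eps0 = 8.854e-6 uN/V^2, A = 95396 um^2, V = 33 V, d = 7 um
Step 2: Compute V^2 = 33^2 = 1089
Step 3: Compute d^2 = 7^2 = 49
Step 4: F = 0.5 * 8.854e-6 * 95396 * 1089 / 49
F = 9.386 uN


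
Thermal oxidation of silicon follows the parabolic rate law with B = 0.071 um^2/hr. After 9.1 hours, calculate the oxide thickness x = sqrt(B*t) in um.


Step 1: Compute B*t = 0.071 * 9.1 = 0.6461
Step 2: x = sqrt(0.6461)
x = 0.804 um


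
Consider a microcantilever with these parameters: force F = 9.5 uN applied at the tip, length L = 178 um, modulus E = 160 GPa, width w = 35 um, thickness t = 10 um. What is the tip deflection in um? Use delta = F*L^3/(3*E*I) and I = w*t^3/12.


Step 1: Calculate the second moment of area.
I = w * t^3 / 12 = 35 * 10^3 / 12 = 2916.6667 um^4
Step 2: Convert E to consistent units (1 GPa = 1000 uN/um^2).
E = 160 GPa = 160000 uN/um^2
Step 3: Calculate tip deflection.
delta = F * L^3 / (3 * E * I)
delta = 9.5 * 178^3 / (3 * 160000 * 2916.6667)
delta = 0.0383 um


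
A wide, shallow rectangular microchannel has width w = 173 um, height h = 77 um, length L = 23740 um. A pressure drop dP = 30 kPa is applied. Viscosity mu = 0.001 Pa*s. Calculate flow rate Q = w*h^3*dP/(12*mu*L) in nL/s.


Step 1: Convert all dimensions to SI (meters).
w = 173e-6 m, h = 77e-6 m, L = 23740e-6 m, dP = 30e3 Pa
Step 2: Q = w * h^3 * dP / (12 * mu * L)
Q = 173e-6 * (77e-6)^3 * 30e3 / (12 * 0.001 * 23740e-6) = 8.31720819e-09 m^3/s
Step 3: Convert Q from m^3/s to nL/s (1 m^3 = 1e12 nL, so multiply by 1e12).
Q = 8317.208 nL/s


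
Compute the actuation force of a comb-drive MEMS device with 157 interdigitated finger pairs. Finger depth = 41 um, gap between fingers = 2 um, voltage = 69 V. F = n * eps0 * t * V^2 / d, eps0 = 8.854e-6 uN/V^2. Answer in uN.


Step 1: Parameters: n=157, eps0=8.854e-6 uN/V^2, t=41 um, V=69 V, d=2 um
Step 2: V^2 = 4761
Step 3: F = 157 * 8.854e-6 * 41 * 4761 / 2
F = 135.672 uN


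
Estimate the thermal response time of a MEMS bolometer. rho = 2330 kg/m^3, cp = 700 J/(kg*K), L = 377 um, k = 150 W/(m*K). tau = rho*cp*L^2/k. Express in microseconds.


Step 1: Convert L to m: L = 377e-6 m
Step 2: L^2 = (377e-6)^2 = 1.42129e-07 m^2
Step 3: tau = 2330 * 700 * 1.42129e-07 / 150 = 1.54541599e-03 s
Step 4: Convert to microseconds (multiply by 1e6).
tau = 1545.416 us


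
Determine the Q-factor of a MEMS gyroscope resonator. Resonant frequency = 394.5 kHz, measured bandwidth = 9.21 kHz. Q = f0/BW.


Step 1: Q = f0 / bandwidth
Step 2: Q = 394.5 / 9.21
Q = 42.8


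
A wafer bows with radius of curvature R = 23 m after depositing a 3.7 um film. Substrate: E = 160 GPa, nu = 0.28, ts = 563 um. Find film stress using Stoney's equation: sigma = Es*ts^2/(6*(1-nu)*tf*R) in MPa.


Step 1: Compute numerator: Es * ts^2 = 160 * 563^2 = 50715040 (GPa*um^2)
Step 2: Compute denominator (R in um): 6*(1-nu)*tf*R = 6*0.72*3.7*23e6 = 367632000.0 (um^2)
Step 3: sigma (GPa) = 50715040 / 367632000.0 = 1.37951e-01 GPa
Step 4: Convert to MPa (x1000): sigma = 138.0 MPa


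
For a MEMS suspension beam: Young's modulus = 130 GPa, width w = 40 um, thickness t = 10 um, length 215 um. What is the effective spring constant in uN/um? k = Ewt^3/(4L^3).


Step 1: Convert E to consistent units (1 GPa = 1000 uN/um^2).
E = 130 GPa = 130000 uN/um^2
Step 2: Compute t^3 = 10^3 = 1000
Step 3: Compute L^3 = 215^3 = 9938375
Step 4: k = 130000 * 40 * 1000 / (4 * 9938375)
k = 130.8061 uN/um


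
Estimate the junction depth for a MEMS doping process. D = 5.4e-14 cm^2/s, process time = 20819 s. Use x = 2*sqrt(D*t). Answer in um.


Step 1: Compute D*t = 5.4e-14 * 20819 = 1.124226e-09 cm^2
Step 2: sqrt(D*t) = 3.3529e-05 cm
Step 3: x = 2 * 3.3529e-05 cm = 6.7058e-05 cm
Step 4: Convert to um (1 cm = 1e4 um): x = 0.671 um


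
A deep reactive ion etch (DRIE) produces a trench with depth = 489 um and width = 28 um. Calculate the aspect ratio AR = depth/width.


Step 1: AR = depth / width
Step 2: AR = 489 / 28
AR = 17.5


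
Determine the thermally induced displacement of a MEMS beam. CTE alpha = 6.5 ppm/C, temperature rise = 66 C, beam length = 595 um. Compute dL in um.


Step 1: Convert CTE: alpha = 6.5 ppm/C = 6.5e-6 /C
Step 2: dL = 6.5e-6 * 66 * 595
dL = 0.2553 um


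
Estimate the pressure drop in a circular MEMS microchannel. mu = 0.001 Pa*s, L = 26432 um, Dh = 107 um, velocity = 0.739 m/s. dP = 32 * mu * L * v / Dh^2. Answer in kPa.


Step 1: Convert to SI: L = 26432e-6 m, Dh = 107e-6 m
Step 2: dP = 32 * 0.001 * 26432e-6 * 0.739 / (107e-6)^2
Step 3: dP = 54595.50 Pa
Step 4: Convert to kPa: dP = 54.6 kPa


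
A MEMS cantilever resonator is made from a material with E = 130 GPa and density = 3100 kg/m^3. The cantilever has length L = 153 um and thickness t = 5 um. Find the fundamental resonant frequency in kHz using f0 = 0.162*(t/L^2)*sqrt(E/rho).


Step 1: Convert units to SI.
t_SI = 5e-6 m, L_SI = 153e-6 m
Step 2: Calculate sqrt(E/rho).
sqrt(130e9 / 3100) = 6475.76 m/s
Step 3: Compute f0.
f0 = 0.162 * 5e-6 / (153e-6)^2 * 6475.76 = 224074.7 Hz = 224.07 kHz


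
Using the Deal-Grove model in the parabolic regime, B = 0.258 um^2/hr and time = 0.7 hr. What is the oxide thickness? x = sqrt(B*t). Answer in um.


Step 1: Compute B*t = 0.258 * 0.7 = 0.1806
Step 2: x = sqrt(0.1806)
x = 0.425 um


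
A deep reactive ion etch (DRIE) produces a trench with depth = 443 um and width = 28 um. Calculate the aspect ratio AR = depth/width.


Step 1: AR = depth / width
Step 2: AR = 443 / 28
AR = 15.8


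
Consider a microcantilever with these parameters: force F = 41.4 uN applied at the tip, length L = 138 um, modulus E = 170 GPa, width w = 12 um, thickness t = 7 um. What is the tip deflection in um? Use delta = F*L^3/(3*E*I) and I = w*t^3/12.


Step 1: Calculate the second moment of area.
I = w * t^3 / 12 = 12 * 7^3 / 12 = 343.0 um^4
Step 2: Convert E to consistent units (1 GPa = 1000 uN/um^2).
E = 170 GPa = 170000 uN/um^2
Step 3: Calculate tip deflection.
delta = F * L^3 / (3 * E * I)
delta = 41.4 * 138^3 / (3 * 170000 * 343.0)
delta = 0.622 um


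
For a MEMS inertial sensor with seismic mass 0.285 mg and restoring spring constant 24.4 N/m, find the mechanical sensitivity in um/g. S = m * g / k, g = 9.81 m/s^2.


Step 1: Convert mass: m = 0.285 mg = 2.85e-07 kg
Step 2: S = m * g / k = 2.85e-07 * 9.81 / 24.4
Step 3: S = 1.15e-07 m/g
Step 4: Convert to um/g: S = 0.115 um/g


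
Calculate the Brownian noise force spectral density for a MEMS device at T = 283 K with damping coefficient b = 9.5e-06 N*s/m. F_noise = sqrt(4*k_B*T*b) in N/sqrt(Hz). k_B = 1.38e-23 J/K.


Step 1: Compute 4 * k_B * T * b
= 4 * 1.38e-23 * 283 * 9.5e-06
= 1.4841e-25 N^2/Hz
Step 2: F_noise = sqrt(1.4841e-25)
F_noise = 3.85e-13 N/sqrt(Hz)


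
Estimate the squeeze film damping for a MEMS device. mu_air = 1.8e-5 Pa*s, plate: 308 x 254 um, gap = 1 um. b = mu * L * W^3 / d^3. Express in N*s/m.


Step 1: Convert to SI.
L = 308e-6 m, W = 254e-6 m, d = 1e-6 m
Step 2: W^3 = (254e-6)^3 = 1.64e-11 m^3
Step 3: d^3 = (1e-6)^3 = 1.00e-18 m^3
Step 4: b = 1.8e-5 * 308e-6 * 1.64e-11 / 1.00e-18
b = 9.08e-02 N*s/m


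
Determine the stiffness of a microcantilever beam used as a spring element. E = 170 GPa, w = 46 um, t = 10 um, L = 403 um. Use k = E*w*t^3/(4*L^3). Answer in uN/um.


Step 1: Convert E to consistent units (1 GPa = 1000 uN/um^2).
E = 170 GPa = 170000 uN/um^2
Step 2: Compute t^3 = 10^3 = 1000
Step 3: Compute L^3 = 403^3 = 65450827
Step 4: k = 170000 * 46 * 1000 / (4 * 65450827)
k = 29.8698 uN/um


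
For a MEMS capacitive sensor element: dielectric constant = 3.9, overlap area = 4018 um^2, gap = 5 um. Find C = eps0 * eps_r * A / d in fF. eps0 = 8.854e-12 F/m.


Step 1: Convert area to m^2: A = 4018e-12 m^2
Step 2: Convert gap to m: d = 5e-6 m
Step 3: C = eps0 * eps_r * A / d
C = 8.854e-12 * 3.9 * 4018e-12 / 5e-6
Step 4: Convert to fF (multiply by 1e15).
C = 27.75 fF


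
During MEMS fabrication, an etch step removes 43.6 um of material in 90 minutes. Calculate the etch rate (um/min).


Step 1: Etch rate = depth / time
Step 2: rate = 43.6 / 90
rate = 0.484 um/min


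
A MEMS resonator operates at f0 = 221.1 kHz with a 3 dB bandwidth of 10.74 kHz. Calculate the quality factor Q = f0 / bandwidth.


Step 1: Q = f0 / bandwidth
Step 2: Q = 221.1 / 10.74
Q = 20.6


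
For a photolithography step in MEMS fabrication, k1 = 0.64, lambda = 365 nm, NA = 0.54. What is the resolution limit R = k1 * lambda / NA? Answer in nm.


Step 1: Identify values: k1 = 0.64, lambda = 365 nm, NA = 0.54
Step 2: R = k1 * lambda / NA
R = 0.64 * 365 / 0.54
R = 432.6 nm


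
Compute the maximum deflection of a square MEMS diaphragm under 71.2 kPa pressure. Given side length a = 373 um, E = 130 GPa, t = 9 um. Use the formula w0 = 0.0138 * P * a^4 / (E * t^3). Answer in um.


Step 1: Convert pressure to compatible units (E is in GPa, so P in GPa).
P = 71.2 kPa = 71.2e-6 GPa
Step 2: Compute numerator: 0.0138 * P * a^4.
a^4 = 373^4 = 19356878641
numerator = 0.0138 * 71.2e-6 * 19356878641 = 1.90193e+04
Step 3: Compute denominator: E * t^3 = 130 * 9^3 = 94770
Step 4: w0 = numerator / denominator = 1.90193e+04 / 94770 = 0.2007 um


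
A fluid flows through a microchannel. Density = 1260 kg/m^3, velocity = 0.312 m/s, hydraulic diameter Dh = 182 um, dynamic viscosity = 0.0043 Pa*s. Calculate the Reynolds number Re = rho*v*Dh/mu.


Step 1: Convert Dh to meters: Dh = 182e-6 m
Step 2: Re = rho * v * Dh / mu
Re = 1260 * 0.312 * 182e-6 / 0.0043
Re = 16.639


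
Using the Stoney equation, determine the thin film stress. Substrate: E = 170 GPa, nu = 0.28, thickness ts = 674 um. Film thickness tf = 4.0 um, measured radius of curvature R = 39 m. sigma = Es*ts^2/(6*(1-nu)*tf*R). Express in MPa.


Step 1: Compute numerator: Es * ts^2 = 170 * 674^2 = 77226920 (GPa*um^2)
Step 2: Compute denominator (R in um): 6*(1-nu)*tf*R = 6*0.72*4.0*39e6 = 673920000.0 (um^2)
Step 3: sigma (GPa) = 77226920 / 673920000.0 = 1.14594e-01 GPa
Step 4: Convert to MPa (x1000): sigma = 114.6 MPa


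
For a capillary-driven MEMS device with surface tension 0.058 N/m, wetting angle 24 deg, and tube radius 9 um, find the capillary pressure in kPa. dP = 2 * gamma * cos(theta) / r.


Step 1: cos(24 deg) = 0.9135
Step 2: Convert r to m: r = 9e-6 m
Step 3: dP = 2 * 0.058 * 0.9135 / 9e-6 = 11774.0 Pa
Step 4: Convert Pa to kPa (divide by 1000).
dP = 11.77 kPa


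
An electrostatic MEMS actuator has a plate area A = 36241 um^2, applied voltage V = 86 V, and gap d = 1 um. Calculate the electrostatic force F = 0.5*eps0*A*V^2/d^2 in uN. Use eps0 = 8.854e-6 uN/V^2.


Step 1: Identify parameters.
eps0 = 8.854e-6 uN/V^2, A = 36241 um^2, V = 86 V, d = 1 um
Step 2: Compute V^2 = 86^2 = 7396
Step 3: Compute d^2 = 1^2 = 1
Step 4: F = 0.5 * 8.854e-6 * 36241 * 7396 / 1
F = 1186.606 uN


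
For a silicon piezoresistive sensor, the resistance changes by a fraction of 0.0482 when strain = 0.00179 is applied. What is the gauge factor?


Step 1: Identify values.
dR/R = 0.0482, strain = 0.00179
Step 2: GF = (dR/R) / strain = 0.0482 / 0.00179
GF = 26.9


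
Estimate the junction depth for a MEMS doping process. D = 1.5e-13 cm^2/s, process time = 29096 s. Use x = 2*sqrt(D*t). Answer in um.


Step 1: Compute D*t = 1.5e-13 * 29096 = 4.3644e-09 cm^2
Step 2: sqrt(D*t) = 6.60636e-05 cm
Step 3: x = 2 * 6.60636e-05 cm = 1.321272e-04 cm
Step 4: Convert to um (1 cm = 1e4 um): x = 1.321 um


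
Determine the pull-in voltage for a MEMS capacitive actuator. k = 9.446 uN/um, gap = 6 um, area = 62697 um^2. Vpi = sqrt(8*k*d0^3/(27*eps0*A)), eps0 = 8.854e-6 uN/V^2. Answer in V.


Step 1: Compute numerator: 8 * k * d0^3 = 8 * 9.446 * 6^3 = 16322.688
Step 2: Compute denominator: 27 * eps0 * A = 27 * 8.854e-6 * 62697 = 14.988219
Step 3: Vpi = sqrt(16322.688 / 14.988219)
Vpi = 33.0 V


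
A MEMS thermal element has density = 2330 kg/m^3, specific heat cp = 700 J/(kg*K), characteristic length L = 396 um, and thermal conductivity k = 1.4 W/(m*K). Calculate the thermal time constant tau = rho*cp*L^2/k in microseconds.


Step 1: Convert L to m: L = 396e-6 m
Step 2: L^2 = (396e-6)^2 = 1.56816e-07 m^2
Step 3: tau = 2330 * 700 * 1.56816e-07 / 1.4 = 1.8269064e-01 s
Step 4: Convert to microseconds (multiply by 1e6).
tau = 182690.64 us


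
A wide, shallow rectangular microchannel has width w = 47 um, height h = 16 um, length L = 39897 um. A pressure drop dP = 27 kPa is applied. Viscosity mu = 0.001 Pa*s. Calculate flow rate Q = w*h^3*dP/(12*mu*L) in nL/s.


Step 1: Convert all dimensions to SI (meters).
w = 47e-6 m, h = 16e-6 m, L = 39897e-6 m, dP = 27e3 Pa
Step 2: Q = w * h^3 * dP / (12 * mu * L)
Q = 47e-6 * (16e-6)^3 * 27e3 / (12 * 0.001 * 39897e-6) = 1.085676e-11 m^3/s
Step 3: Convert Q from m^3/s to nL/s (1 m^3 = 1e12 nL, so multiply by 1e12).
Q = 10.857 nL/s


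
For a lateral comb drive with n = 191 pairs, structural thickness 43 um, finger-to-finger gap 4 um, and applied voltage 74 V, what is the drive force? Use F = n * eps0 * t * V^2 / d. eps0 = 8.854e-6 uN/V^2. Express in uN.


Step 1: Parameters: n=191, eps0=8.854e-6 uN/V^2, t=43 um, V=74 V, d=4 um
Step 2: V^2 = 5476
Step 3: F = 191 * 8.854e-6 * 43 * 5476 / 4
F = 99.551 uN


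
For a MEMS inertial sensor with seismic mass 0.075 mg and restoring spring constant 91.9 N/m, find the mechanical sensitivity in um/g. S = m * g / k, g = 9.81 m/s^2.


Step 1: Convert mass: m = 0.075 mg = 7.50e-08 kg
Step 2: S = m * g / k = 7.50e-08 * 9.81 / 91.9
Step 3: S = 8.01e-09 m/g
Step 4: Convert to um/g: S = 0.008 um/g


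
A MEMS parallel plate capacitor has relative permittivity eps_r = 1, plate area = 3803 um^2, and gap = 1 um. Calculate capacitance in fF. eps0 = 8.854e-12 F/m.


Step 1: Convert area to m^2: A = 3803e-12 m^2
Step 2: Convert gap to m: d = 1e-6 m
Step 3: C = eps0 * eps_r * A / d
C = 8.854e-12 * 1 * 3803e-12 / 1e-6
Step 4: Convert to fF (multiply by 1e15).
C = 33.67 fF


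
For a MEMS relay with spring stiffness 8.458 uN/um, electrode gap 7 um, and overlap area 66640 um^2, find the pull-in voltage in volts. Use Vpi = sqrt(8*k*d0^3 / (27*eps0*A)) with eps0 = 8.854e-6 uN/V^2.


Step 1: Compute numerator: 8 * k * d0^3 = 8 * 8.458 * 7^3 = 23208.752
Step 2: Compute denominator: 27 * eps0 * A = 27 * 8.854e-6 * 66640 = 15.930825
Step 3: Vpi = sqrt(23208.752 / 15.930825)
Vpi = 38.17 V


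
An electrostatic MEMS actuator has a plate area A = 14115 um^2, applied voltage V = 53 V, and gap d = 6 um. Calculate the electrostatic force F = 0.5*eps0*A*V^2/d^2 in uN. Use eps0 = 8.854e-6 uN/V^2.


Step 1: Identify parameters.
eps0 = 8.854e-6 uN/V^2, A = 14115 um^2, V = 53 V, d = 6 um
Step 2: Compute V^2 = 53^2 = 2809
Step 3: Compute d^2 = 6^2 = 36
Step 4: F = 0.5 * 8.854e-6 * 14115 * 2809 / 36
F = 4.876 uN


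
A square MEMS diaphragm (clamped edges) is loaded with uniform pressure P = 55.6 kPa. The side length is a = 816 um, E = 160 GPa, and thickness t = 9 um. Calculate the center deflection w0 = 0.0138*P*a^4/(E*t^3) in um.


Step 1: Convert pressure to compatible units (E is in GPa, so P in GPa).
P = 55.6 kPa = 55.6e-6 GPa
Step 2: Compute numerator: 0.0138 * P * a^4.
a^4 = 816^4 = 443364212736
numerator = 0.0138 * 55.6e-6 * 443364212736 = 3.401845e+05
Step 3: Compute denominator: E * t^3 = 160 * 9^3 = 116640
Step 4: w0 = numerator / denominator = 3.401845e+05 / 116640 = 2.9165 um


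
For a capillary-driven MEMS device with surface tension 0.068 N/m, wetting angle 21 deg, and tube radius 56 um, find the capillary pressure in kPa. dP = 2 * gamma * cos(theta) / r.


Step 1: cos(21 deg) = 0.9336
Step 2: Convert r to m: r = 56e-6 m
Step 3: dP = 2 * 0.068 * 0.9336 / 56e-6 = 2267.3 Pa
Step 4: Convert Pa to kPa (divide by 1000).
dP = 2.27 kPa


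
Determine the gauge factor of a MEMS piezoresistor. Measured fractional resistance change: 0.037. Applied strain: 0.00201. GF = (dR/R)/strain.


Step 1: Identify values.
dR/R = 0.037, strain = 0.00201
Step 2: GF = (dR/R) / strain = 0.037 / 0.00201
GF = 18.4


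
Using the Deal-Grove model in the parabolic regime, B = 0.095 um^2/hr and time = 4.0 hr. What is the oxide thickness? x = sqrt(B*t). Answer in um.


Step 1: Compute B*t = 0.095 * 4.0 = 0.38
Step 2: x = sqrt(0.38)
x = 0.616 um


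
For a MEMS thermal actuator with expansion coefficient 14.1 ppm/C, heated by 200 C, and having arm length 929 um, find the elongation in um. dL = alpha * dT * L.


Step 1: Convert CTE: alpha = 14.1 ppm/C = 14.1e-6 /C
Step 2: dL = 14.1e-6 * 200 * 929
dL = 2.6198 um


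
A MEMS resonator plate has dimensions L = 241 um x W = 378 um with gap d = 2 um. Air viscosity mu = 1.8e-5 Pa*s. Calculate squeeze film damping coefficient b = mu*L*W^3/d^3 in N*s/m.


Step 1: Convert to SI.
L = 241e-6 m, W = 378e-6 m, d = 2e-6 m
Step 2: W^3 = (378e-6)^3 = 5.40e-11 m^3
Step 3: d^3 = (2e-6)^3 = 8.00e-18 m^3
Step 4: b = 1.8e-5 * 241e-6 * 5.40e-11 / 8.00e-18
b = 2.93e-02 N*s/m


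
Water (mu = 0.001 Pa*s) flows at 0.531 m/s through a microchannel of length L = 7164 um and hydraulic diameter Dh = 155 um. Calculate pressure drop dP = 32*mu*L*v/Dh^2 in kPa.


Step 1: Convert to SI: L = 7164e-6 m, Dh = 155e-6 m
Step 2: dP = 32 * 0.001 * 7164e-6 * 0.531 / (155e-6)^2
Step 3: dP = 5066.83 Pa
Step 4: Convert to kPa: dP = 5.07 kPa


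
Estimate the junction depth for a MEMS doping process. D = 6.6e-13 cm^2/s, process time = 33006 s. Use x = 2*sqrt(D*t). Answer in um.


Step 1: Compute D*t = 6.6e-13 * 33006 = 2.178396e-08 cm^2
Step 2: sqrt(D*t) = 1.47594e-04 cm
Step 3: x = 2 * 1.47594e-04 cm = 2.95188e-04 cm
Step 4: Convert to um (1 cm = 1e4 um): x = 2.952 um


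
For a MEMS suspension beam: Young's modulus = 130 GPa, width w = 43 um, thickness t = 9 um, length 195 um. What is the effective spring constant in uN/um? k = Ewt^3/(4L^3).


Step 1: Convert E to consistent units (1 GPa = 1000 uN/um^2).
E = 130 GPa = 130000 uN/um^2
Step 2: Compute t^3 = 9^3 = 729
Step 3: Compute L^3 = 195^3 = 7414875
Step 4: k = 130000 * 43 * 729 / (4 * 7414875)
k = 137.3964 uN/um


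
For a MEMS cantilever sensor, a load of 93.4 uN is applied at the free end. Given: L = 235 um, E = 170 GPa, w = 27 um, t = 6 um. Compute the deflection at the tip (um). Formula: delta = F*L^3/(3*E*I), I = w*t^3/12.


Step 1: Calculate the second moment of area.
I = w * t^3 / 12 = 27 * 6^3 / 12 = 486.0 um^4
Step 2: Convert E to consistent units (1 GPa = 1000 uN/um^2).
E = 170 GPa = 170000 uN/um^2
Step 3: Calculate tip deflection.
delta = F * L^3 / (3 * E * I)
delta = 93.4 * 235^3 / (3 * 170000 * 486.0)
delta = 4.8904 um


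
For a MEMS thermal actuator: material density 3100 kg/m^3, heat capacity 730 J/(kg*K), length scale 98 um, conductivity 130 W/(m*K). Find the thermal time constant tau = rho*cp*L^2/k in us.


Step 1: Convert L to m: L = 98e-6 m
Step 2: L^2 = (98e-6)^2 = 9.604e-09 m^2
Step 3: tau = 3100 * 730 * 9.604e-09 / 130 = 1.6718348e-04 s
Step 4: Convert to microseconds (multiply by 1e6).
tau = 167.183 us


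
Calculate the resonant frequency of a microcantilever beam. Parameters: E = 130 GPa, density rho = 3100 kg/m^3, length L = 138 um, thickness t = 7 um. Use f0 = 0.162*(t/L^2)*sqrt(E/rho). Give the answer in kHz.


Step 1: Convert units to SI.
t_SI = 7e-6 m, L_SI = 138e-6 m
Step 2: Calculate sqrt(E/rho).
sqrt(130e9 / 3100) = 6475.76 m/s
Step 3: Compute f0.
f0 = 0.162 * 7e-6 / (138e-6)^2 * 6475.76 = 385607.6 Hz = 385.61 kHz


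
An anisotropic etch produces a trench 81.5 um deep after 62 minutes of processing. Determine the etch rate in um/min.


Step 1: Etch rate = depth / time
Step 2: rate = 81.5 / 62
rate = 1.315 um/min


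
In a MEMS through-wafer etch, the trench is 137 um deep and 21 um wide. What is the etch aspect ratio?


Step 1: AR = depth / width
Step 2: AR = 137 / 21
AR = 6.5


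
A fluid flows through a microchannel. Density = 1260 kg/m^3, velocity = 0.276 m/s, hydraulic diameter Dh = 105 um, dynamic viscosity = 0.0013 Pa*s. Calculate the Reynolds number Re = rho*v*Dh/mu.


Step 1: Convert Dh to meters: Dh = 105e-6 m
Step 2: Re = rho * v * Dh / mu
Re = 1260 * 0.276 * 105e-6 / 0.0013
Re = 28.088


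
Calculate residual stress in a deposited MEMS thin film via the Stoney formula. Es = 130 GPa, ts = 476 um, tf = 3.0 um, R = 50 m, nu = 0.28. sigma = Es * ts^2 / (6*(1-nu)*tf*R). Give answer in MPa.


Step 1: Compute numerator: Es * ts^2 = 130 * 476^2 = 29454880 (GPa*um^2)
Step 2: Compute denominator (R in um): 6*(1-nu)*tf*R = 6*0.72*3.0*50e6 = 648000000.0 (um^2)
Step 3: sigma (GPa) = 29454880 / 648000000.0 = 4.5455e-02 GPa
Step 4: Convert to MPa (x1000): sigma = 45.5 MPa


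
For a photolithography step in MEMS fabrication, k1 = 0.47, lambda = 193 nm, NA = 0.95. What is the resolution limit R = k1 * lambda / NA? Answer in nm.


Step 1: Identify values: k1 = 0.47, lambda = 193 nm, NA = 0.95
Step 2: R = k1 * lambda / NA
R = 0.47 * 193 / 0.95
R = 95.5 nm


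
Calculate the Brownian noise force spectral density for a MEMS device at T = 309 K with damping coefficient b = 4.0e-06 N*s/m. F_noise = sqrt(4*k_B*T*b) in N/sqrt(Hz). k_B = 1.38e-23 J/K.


Step 1: Compute 4 * k_B * T * b
= 4 * 1.38e-23 * 309 * 4.0e-06
= 6.8227e-26 N^2/Hz
Step 2: F_noise = sqrt(6.8227e-26)
F_noise = 2.61e-13 N/sqrt(Hz)


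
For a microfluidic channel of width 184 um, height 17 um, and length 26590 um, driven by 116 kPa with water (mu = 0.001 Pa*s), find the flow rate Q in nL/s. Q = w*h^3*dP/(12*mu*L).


Step 1: Convert all dimensions to SI (meters).
w = 184e-6 m, h = 17e-6 m, L = 26590e-6 m, dP = 116e3 Pa
Step 2: Q = w * h^3 * dP / (12 * mu * L)
Q = 184e-6 * (17e-6)^3 * 116e3 / (12 * 0.001 * 26590e-6) = 3.2864195e-10 m^3/s
Step 3: Convert Q from m^3/s to nL/s (1 m^3 = 1e12 nL, so multiply by 1e12).
Q = 328.642 nL/s


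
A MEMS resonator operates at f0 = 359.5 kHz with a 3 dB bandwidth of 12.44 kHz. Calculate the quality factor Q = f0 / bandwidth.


Step 1: Q = f0 / bandwidth
Step 2: Q = 359.5 / 12.44
Q = 28.9


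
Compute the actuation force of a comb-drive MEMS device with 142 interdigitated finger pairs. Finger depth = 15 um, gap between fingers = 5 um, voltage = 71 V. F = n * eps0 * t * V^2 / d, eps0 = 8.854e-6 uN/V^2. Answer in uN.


Step 1: Parameters: n=142, eps0=8.854e-6 uN/V^2, t=15 um, V=71 V, d=5 um
Step 2: V^2 = 5041
Step 3: F = 142 * 8.854e-6 * 15 * 5041 / 5
F = 19.014 uN


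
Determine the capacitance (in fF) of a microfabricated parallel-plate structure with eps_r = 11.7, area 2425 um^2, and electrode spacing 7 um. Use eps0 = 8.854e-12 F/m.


Step 1: Convert area to m^2: A = 2425e-12 m^2
Step 2: Convert gap to m: d = 7e-6 m
Step 3: C = eps0 * eps_r * A / d
C = 8.854e-12 * 11.7 * 2425e-12 / 7e-6
Step 4: Convert to fF (multiply by 1e15).
C = 35.89 fF


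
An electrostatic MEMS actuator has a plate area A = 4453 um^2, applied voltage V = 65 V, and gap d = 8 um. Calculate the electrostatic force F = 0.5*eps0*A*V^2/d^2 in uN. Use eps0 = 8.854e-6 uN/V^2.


Step 1: Identify parameters.
eps0 = 8.854e-6 uN/V^2, A = 4453 um^2, V = 65 V, d = 8 um
Step 2: Compute V^2 = 65^2 = 4225
Step 3: Compute d^2 = 8^2 = 64
Step 4: F = 0.5 * 8.854e-6 * 4453 * 4225 / 64
F = 1.301 uN


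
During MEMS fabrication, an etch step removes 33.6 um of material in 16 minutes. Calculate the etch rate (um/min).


Step 1: Etch rate = depth / time
Step 2: rate = 33.6 / 16
rate = 2.1 um/min


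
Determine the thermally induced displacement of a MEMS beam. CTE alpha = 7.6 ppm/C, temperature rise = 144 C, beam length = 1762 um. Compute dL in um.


Step 1: Convert CTE: alpha = 7.6 ppm/C = 7.6e-6 /C
Step 2: dL = 7.6e-6 * 144 * 1762
dL = 1.9283 um


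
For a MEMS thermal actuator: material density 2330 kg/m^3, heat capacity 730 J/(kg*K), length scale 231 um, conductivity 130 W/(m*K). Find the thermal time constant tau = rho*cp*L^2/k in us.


Step 1: Convert L to m: L = 231e-6 m
Step 2: L^2 = (231e-6)^2 = 5.3361e-08 m^2
Step 3: tau = 2330 * 730 * 5.3361e-08 / 130 = 6.9816711e-04 s
Step 4: Convert to microseconds (multiply by 1e6).
tau = 698.167 us


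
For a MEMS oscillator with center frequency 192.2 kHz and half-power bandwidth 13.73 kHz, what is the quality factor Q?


Step 1: Q = f0 / bandwidth
Step 2: Q = 192.2 / 13.73
Q = 14.0


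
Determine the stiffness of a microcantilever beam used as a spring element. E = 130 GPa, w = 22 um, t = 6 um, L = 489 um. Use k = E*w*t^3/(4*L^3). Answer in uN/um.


Step 1: Convert E to consistent units (1 GPa = 1000 uN/um^2).
E = 130 GPa = 130000 uN/um^2
Step 2: Compute t^3 = 6^3 = 216
Step 3: Compute L^3 = 489^3 = 116930169
Step 4: k = 130000 * 22 * 216 / (4 * 116930169)
k = 1.3208 uN/um


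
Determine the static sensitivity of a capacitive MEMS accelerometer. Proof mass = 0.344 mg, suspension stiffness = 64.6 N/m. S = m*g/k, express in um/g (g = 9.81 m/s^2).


Step 1: Convert mass: m = 0.344 mg = 3.44e-07 kg
Step 2: S = m * g / k = 3.44e-07 * 9.81 / 64.6
Step 3: S = 5.22e-08 m/g
Step 4: Convert to um/g: S = 0.052 um/g
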